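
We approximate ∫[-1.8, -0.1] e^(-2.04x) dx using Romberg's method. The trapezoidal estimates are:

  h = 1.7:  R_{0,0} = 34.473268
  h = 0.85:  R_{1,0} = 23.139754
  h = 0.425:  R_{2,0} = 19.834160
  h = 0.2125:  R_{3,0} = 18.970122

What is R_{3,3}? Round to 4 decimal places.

Richardson extrapolation on the trapezoidal column (denominator 4−1=3):
R_{1,1} = 23.139754 + (23.139754 − 34.473268)/3 = 19.361916
R_{2,1} = 19.834160 + (19.834160 − 23.139754)/3 = 18.732295
R_{3,1} = (4·18.970122 − 19.834160) / 3 = 18.682109
R_{2,2} = (16·18.732295 − 19.361916) / 15 = 18.690320
R_{3,2} = 18.682109 + (18.682109 − 18.732295)/15 = 18.678763
R_{3,3} = (64·18.678763 − 18.690320) / 63 = 18.678580
(Column j=1 coincides with Simpson's rule on the same nodes.)

18.6786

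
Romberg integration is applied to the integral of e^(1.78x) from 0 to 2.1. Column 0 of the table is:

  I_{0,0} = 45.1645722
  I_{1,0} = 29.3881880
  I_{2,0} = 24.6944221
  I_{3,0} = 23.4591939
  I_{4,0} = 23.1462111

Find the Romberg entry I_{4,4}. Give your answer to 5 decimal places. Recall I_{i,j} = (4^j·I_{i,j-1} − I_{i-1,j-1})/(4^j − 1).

I_{1,1} = (4·29.3881880 − 45.1645722) / 3 = 24.1293933
I_{2,1} = (4·24.6944221 − 29.3881880) / 3 = 23.1298335
I_{3,1} = (4·23.4591939 − 24.6944221) / 3 = 23.0474512
I_{4,1} = 23.1462111 + (23.1462111 − 23.4591939)/3 = 23.0418835
I_{2,2} = (16·23.1298335 − 24.1293933) / 15 = 23.0631962
I_{3,2} = (16·23.0474512 − 23.1298335) / 15 = 23.0419590
I_{4,2} = 23.0418835 + (23.0418835 − 23.0474512)/15 = 23.0415123
I_{3,3} = 23.0419590 + (23.0419590 − 23.0631962)/63 = 23.0416219
I_{4,3} = (64·23.0415123 − 23.0419590) / 63 = 23.0415052
I_{4,4} = (256·23.0415052 − 23.0416219) / 255 = 23.0415047

23.04150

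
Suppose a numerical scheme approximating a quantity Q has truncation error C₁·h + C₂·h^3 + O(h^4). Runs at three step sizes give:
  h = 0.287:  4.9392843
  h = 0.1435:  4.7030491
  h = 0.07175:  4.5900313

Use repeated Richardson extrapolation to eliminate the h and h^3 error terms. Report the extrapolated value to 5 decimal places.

First eliminate the h term (factor 2^1 = 2):
  B₁ = (2·4.7030491 − 4.9392843)/1 = 4.4668139
  B₂ = (2·4.5900313 − 4.7030491)/1 = 4.4770135
Then eliminate the h^3 term (factor 2^3 = 8):
  (8·4.4770135 − 4.4668139)/7 = 4.4784706

4.47847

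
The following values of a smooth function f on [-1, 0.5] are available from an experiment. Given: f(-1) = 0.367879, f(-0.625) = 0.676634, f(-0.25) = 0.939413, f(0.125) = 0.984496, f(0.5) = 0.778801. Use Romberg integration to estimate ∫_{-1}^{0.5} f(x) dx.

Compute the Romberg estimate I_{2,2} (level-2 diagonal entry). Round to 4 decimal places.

1.2076

I_{0,0} (trapezoid, 1 panel, h=1.5000): 0.860010
I_{1,0} (trapezoid, 2 panels, h=0.7500): 1.134565
I_{2,0} (trapezoid, 4 panels, h=0.3750): 1.190206
I_{1,1} = 1.134565 + (1.134565 − 0.860010)/3 = 1.226083
I_{2,1} = 1.190206 + (1.190206 − 1.134565)/3 = 1.208753
I_{2,2} = 1.208753 + (1.208753 − 1.226083)/15 = 1.207598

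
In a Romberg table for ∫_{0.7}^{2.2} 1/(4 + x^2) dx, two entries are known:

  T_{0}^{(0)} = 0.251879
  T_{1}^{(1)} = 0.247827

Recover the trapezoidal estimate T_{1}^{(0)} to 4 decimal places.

0.2488

From T_{1}^{(1)} = (4·T_{1}^{(0)} − T_{0}^{(0)})/3, solve for T_{1}^{(0)}:
4·T_{1}^{(0)} = 3·0.247827 + 0.251879 = 0.995360
T_{1}^{(0)} = 0.248840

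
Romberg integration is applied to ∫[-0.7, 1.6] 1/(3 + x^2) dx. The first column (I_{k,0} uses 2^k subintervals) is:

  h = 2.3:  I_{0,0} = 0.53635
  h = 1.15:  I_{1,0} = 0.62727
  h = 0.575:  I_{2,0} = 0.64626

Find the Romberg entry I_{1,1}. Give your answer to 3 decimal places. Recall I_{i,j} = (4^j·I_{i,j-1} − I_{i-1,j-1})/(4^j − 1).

0.658

Richardson extrapolation on the trapezoidal column (denominator 4−1=3):
I_{1,1} = 0.62727 + (0.62727 − 0.53635)/3 = 0.65758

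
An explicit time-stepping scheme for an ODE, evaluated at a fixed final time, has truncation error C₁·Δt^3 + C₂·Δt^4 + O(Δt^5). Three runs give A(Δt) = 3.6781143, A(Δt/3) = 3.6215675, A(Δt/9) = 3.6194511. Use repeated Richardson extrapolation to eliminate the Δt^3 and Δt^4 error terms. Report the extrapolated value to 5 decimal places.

First eliminate the Δt^3 term (factor 3^3 = 27):
  B₁ = (27·3.6215675 − 3.6781143)/26 = 3.6193926
  B₂ = (27·3.6194511 − 3.6215675)/26 = 3.6193697
Then eliminate the Δt^4 term (factor 3^4 = 81):
  (81·3.6193697 − 3.6193926)/80 = 3.6193694

3.61937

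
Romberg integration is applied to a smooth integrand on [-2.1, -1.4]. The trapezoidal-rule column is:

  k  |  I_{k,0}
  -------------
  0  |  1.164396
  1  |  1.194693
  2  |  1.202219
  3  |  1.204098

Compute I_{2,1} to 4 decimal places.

Richardson extrapolation on the trapezoidal column (denominator 4−1=3):
I_{2,1} = (4·1.202219 − 1.194693) / 3 = 1.204728

1.2047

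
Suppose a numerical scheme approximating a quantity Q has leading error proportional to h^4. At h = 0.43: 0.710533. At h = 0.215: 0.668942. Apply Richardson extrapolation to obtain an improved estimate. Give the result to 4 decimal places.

0.6662

The leading error scales as h^4; refining by a factor of 2 reduces it by 2^4 = 16.
Extrapolated value = (16·A(h/2) − A(h)) / (16 − 1)
= (16·0.668942 − 0.710533) / 15
= 9.992539 / 15 = 0.666169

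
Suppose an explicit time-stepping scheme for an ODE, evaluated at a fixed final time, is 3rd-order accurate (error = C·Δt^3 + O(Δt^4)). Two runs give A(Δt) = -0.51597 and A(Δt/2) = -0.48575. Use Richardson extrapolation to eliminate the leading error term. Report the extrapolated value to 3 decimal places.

The leading error scales as Δt^3; refining by a factor of 2 reduces it by 2^3 = 8.
Extrapolated value = (8·A(Δt/2) − A(Δt)) / (8 − 1)
= (8·(-0.48575) − (-0.51597)) / 7
= -3.37003 / 7 = -0.48143

-0.481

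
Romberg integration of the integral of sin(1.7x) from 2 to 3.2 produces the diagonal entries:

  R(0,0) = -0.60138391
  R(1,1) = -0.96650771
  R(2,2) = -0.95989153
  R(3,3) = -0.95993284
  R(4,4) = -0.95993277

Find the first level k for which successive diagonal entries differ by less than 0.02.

|R(1,1) − R(0,0)| = 0.36512380 ≥ 0.02
|R(2,2) − R(1,1)| = 0.00661618 < 0.02

k = 2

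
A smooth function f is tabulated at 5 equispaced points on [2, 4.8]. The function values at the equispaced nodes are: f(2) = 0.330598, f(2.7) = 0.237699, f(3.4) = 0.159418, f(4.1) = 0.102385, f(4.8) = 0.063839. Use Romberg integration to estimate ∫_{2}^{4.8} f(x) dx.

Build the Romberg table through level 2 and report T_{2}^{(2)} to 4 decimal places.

T_{0}^{(0)} (trapezoid, 1 panel, h=2.8000): 0.552212
T_{1}^{(0)} (trapezoid, 2 panels, h=1.4000): 0.499291
T_{2}^{(0)} (trapezoid, 4 panels, h=0.7000): 0.487704
T_{1}^{(1)} = 0.499291 + (0.499291 − 0.552212)/3 = 0.481651
T_{2}^{(1)} = 0.487704 + (0.487704 − 0.499291)/3 = 0.483842
T_{2}^{(2)} = 0.483842 + (0.483842 − 0.481651)/15 = 0.483988

0.4840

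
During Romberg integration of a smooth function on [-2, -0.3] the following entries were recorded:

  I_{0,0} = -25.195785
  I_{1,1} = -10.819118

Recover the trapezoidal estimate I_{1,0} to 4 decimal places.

-14.4133

From I_{1,1} = (4·I_{1,0} − I_{0,0})/3, solve for I_{1,0}:
4·I_{1,0} = 3·(-10.819118) + (-25.195785) = -57.653139
I_{1,0} = -14.413285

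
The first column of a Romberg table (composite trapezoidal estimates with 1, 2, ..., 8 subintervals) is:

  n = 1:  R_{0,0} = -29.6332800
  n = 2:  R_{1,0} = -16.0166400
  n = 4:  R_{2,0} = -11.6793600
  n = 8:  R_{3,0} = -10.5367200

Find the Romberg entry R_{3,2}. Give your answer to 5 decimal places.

-10.15066

Richardson extrapolation on the trapezoidal column (denominator 4−1=3):
R_{2,1} = -11.6793600 + (-11.6793600 − (-16.0166400))/3 = -10.2336000
R_{3,1} = -10.5367200 + (-10.5367200 − (-11.6793600))/3 = -10.1558400
R_{3,2} = (16·(-10.1558400) − (-10.2336000)) / 15 = -10.1506560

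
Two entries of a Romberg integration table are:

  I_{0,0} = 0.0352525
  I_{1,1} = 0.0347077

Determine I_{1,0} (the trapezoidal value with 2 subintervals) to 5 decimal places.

From I_{1,1} = (4·I_{1,0} − I_{0,0})/3, solve for I_{1,0}:
4·I_{1,0} = 3·0.0347077 + 0.0352525 = 0.1393756
I_{1,0} = 0.0348439

0.03484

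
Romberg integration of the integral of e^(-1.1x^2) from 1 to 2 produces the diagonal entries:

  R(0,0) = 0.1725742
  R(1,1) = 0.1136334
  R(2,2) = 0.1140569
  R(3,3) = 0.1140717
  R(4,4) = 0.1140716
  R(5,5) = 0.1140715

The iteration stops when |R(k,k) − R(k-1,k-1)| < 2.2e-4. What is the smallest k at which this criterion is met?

|R(1,1) − R(0,0)| = 0.0589408 ≥ 2.2e-4
|R(2,2) − R(1,1)| = 0.0004235 ≥ 2.2e-4
|R(3,3) − R(2,2)| = 0.0000148 < 2.2e-4

k = 3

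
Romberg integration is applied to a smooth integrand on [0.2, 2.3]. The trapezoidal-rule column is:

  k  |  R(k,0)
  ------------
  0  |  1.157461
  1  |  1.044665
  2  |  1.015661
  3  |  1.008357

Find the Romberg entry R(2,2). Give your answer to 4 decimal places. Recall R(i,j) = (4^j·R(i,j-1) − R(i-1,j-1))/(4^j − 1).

1.0059

R(1,1) = 1.044665 + (1.044665 − 1.157461)/3 = 1.007066
R(2,1) = (4·1.015661 − 1.044665) / 3 = 1.005993
R(2,2) = (16·1.005993 − 1.007066) / 15 = 1.005921
(Column j=1 coincides with Simpson's rule on the same nodes.)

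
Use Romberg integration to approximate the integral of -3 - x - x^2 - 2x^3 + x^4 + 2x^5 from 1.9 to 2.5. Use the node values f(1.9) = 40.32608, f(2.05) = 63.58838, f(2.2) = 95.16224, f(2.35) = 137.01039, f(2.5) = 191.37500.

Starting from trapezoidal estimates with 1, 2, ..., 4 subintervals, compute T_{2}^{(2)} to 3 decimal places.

61.220

T_{0}^{(0)} (trapezoid, 1 panel, h=0.6000): 69.51032
T_{1}^{(0)} (trapezoid, 2 panels, h=0.3000): 63.30383
T_{2}^{(0)} (trapezoid, 4 panels, h=0.1500): 61.74173
T_{1}^{(1)} = 63.30383 + (63.30383 − 69.51032)/3 = 61.23500
T_{2}^{(1)} = 61.74173 + (61.74173 − 63.30383)/3 = 61.22103
T_{2}^{(2)} = 61.22103 + (61.22103 − 61.23500)/15 = 61.22010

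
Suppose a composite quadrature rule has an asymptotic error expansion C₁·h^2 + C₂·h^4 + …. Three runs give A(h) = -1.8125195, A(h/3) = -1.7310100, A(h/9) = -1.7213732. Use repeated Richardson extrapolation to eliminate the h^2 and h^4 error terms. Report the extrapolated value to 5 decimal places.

First eliminate the h^2 term (factor 3^2 = 9):
  B₁ = (9·(-1.7310100) − (-1.8125195))/8 = -1.7208213
  B₂ = (9·(-1.7213732) − (-1.7310100))/8 = -1.7201686
Then eliminate the h^4 term (factor 3^4 = 81):
  (81·(-1.7201686) − (-1.7208213))/80 = -1.7201604

-1.72016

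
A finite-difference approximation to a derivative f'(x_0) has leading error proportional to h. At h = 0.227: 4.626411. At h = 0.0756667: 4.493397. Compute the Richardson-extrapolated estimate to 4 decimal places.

4.4269

The leading error scales as h; refining by a factor of 3 reduces it by 3^1 = 3.
Extrapolated value = (3·A(h/3) − A(h)) / (3 − 1)
= (3·4.493397 − 4.626411) / 2
= 8.853780 / 2 = 4.426890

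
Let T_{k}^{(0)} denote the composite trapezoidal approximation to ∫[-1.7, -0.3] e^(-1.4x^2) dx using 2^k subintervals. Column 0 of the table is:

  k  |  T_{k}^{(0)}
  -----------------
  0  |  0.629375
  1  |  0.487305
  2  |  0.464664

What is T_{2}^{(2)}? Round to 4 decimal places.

0.4583

T_{1}^{(1)} = (4·0.487305 − 0.629375) / 3 = 0.439948
T_{2}^{(1)} = (4·0.464664 − 0.487305) / 3 = 0.457117
T_{2}^{(2)} = 0.457117 + (0.457117 − 0.439948)/15 = 0.458262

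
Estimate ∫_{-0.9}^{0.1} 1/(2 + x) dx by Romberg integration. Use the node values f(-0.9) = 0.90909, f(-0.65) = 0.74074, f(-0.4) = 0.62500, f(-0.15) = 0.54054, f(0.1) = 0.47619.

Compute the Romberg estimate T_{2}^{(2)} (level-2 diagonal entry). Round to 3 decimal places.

0.647

T_{0}^{(0)} (trapezoid, 1 panel, h=1.0000): 0.69264
T_{1}^{(0)} (trapezoid, 2 panels, h=0.5000): 0.65882
T_{2}^{(0)} (trapezoid, 4 panels, h=0.2500): 0.64973
T_{1}^{(1)} = 0.65882 + (0.65882 − 0.69264)/3 = 0.64755
T_{2}^{(1)} = 0.64973 + (0.64973 − 0.65882)/3 = 0.64670
T_{2}^{(2)} = 0.64670 + (0.64670 − 0.64755)/15 = 0.64664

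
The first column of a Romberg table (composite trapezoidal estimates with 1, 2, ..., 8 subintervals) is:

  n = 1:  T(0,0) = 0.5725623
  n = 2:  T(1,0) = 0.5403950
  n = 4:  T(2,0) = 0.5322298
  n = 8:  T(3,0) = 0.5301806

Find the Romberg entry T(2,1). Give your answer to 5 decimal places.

0.52951

T(2,1) = (4·0.5322298 − 0.5403950) / 3 = 0.5295081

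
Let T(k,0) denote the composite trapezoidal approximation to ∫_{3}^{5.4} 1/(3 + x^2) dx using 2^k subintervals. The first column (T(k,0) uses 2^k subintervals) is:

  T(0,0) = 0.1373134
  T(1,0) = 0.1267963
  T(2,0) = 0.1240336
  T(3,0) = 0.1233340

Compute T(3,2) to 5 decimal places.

0.12310

T(2,1) = 0.1240336 + (0.1240336 − 0.1267963)/3 = 0.1231127
T(3,1) = 0.1233340 + (0.1233340 − 0.1240336)/3 = 0.1231008
T(3,2) = 0.1231008 + (0.1231008 − 0.1231127)/15 = 0.1231000
(Column j=1 coincides with Simpson's rule on the same nodes.)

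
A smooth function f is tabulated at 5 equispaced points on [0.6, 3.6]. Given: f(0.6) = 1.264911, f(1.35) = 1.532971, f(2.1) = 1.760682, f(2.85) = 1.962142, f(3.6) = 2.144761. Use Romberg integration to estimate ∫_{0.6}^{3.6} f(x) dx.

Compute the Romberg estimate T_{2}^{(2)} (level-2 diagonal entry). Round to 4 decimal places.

T_{0}^{(0)} (trapezoid, 1 panel, h=3.0000): 5.114508
T_{1}^{(0)} (trapezoid, 2 panels, h=1.5000): 5.198277
T_{2}^{(0)} (trapezoid, 4 panels, h=0.7500): 5.220473
T_{1}^{(1)} = 5.198277 + (5.198277 − 5.114508)/3 = 5.226200
T_{2}^{(1)} = 5.220473 + (5.220473 − 5.198277)/3 = 5.227872
T_{2}^{(2)} = 5.227872 + (5.227872 − 5.226200)/15 = 5.227983

5.2280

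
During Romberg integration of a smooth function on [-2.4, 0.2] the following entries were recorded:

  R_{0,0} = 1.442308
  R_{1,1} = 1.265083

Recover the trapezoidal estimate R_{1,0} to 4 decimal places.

1.3094

From R_{1,1} = (4·R_{1,0} − R_{0,0})/3, solve for R_{1,0}:
4·R_{1,0} = 3·1.265083 + 1.442308 = 5.237557
R_{1,0} = 1.309389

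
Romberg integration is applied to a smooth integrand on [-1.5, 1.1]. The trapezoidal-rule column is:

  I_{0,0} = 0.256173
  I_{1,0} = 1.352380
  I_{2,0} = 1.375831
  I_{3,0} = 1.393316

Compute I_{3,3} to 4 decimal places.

1.4008

Richardson extrapolation on the trapezoidal column (denominator 4−1=3):
I_{1,1} = 1.352380 + (1.352380 − 0.256173)/3 = 1.717782
I_{2,1} = 1.375831 + (1.375831 − 1.352380)/3 = 1.383648
I_{3,1} = 1.393316 + (1.393316 − 1.375831)/3 = 1.399144
I_{2,2} = (16·1.383648 − 1.717782) / 15 = 1.361372
I_{3,2} = (16·1.399144 − 1.383648) / 15 = 1.400177
I_{3,3} = (64·1.400177 − 1.361372) / 63 = 1.400793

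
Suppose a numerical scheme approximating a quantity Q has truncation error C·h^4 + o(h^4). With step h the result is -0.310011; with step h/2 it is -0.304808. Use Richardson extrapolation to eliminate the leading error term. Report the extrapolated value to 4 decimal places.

-0.3045

The leading error scales as h^4; refining by a factor of 2 reduces it by 2^4 = 16.
Extrapolated value = (16·A(h/2) − A(h)) / (16 − 1)
= (16·(-0.304808) − (-0.310011)) / 15
= -4.566917 / 15 = -0.304461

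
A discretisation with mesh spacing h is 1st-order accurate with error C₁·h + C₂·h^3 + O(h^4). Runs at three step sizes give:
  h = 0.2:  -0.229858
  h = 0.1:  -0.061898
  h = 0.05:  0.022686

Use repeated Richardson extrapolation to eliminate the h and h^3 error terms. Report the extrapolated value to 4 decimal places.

0.1074

First eliminate the h term (factor 2^1 = 2):
  B₁ = (2·(-0.061898) − (-0.229858))/1 = 0.106062
  B₂ = (2·0.022686 − (-0.061898))/1 = 0.107270
Then eliminate the h^3 term (factor 2^3 = 8):
  (8·0.107270 − 0.106062)/7 = 0.107443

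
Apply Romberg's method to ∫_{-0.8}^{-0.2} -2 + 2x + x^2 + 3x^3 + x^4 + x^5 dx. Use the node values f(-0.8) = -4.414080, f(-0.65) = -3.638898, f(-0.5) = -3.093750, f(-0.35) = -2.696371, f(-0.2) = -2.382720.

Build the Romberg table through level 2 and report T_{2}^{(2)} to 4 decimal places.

-1.9162

T_{0}^{(0)} (trapezoid, 1 panel, h=0.6000): -2.039040
T_{1}^{(0)} (trapezoid, 2 panels, h=0.3000): -1.947645
T_{2}^{(0)} (trapezoid, 4 panels, h=0.1500): -1.924113
T_{1}^{(1)} = -1.947645 + (-1.947645 − (-2.039040))/3 = -1.917180
T_{2}^{(1)} = -1.924113 + (-1.924113 − (-1.947645))/3 = -1.916269
T_{2}^{(2)} = -1.916269 + (-1.916269 − (-1.917180))/15 = -1.916208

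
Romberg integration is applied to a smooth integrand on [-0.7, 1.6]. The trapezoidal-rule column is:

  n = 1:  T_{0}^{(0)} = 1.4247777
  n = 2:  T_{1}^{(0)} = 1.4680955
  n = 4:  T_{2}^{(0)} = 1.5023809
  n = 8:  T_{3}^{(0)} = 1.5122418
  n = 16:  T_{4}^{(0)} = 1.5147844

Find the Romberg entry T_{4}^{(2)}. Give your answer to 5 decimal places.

T_{3}^{(1)} = (4·1.5122418 − 1.5023809) / 3 = 1.5155288
T_{4}^{(1)} = (4·1.5147844 − 1.5122418) / 3 = 1.5156319
T_{4}^{(2)} = 1.5156319 + (1.5156319 − 1.5155288)/15 = 1.5156388

1.51564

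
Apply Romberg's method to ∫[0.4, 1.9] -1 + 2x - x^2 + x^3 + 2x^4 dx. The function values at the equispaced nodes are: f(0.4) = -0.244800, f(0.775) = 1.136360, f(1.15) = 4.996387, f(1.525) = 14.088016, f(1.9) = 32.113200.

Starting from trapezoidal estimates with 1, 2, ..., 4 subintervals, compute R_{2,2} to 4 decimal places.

12.8369

R_{0,0} (trapezoid, 1 panel, h=1.5000): 23.901300
R_{1,0} (trapezoid, 2 panels, h=0.7500): 15.697940
R_{2,0} (trapezoid, 4 panels, h=0.3750): 13.558111
R_{1,1} = 15.697940 + (15.697940 − 23.901300)/3 = 12.963487
R_{2,1} = 13.558111 + (13.558111 − 15.697940)/3 = 12.844835
R_{2,2} = 12.844835 + (12.844835 − 12.963487)/15 = 12.836925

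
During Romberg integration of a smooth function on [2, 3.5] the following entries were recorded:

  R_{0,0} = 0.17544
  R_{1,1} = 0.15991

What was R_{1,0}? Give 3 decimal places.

From R_{1,1} = (4·R_{1,0} − R_{0,0})/3, solve for R_{1,0}:
4·R_{1,0} = 3·0.15991 + 0.17544 = 0.65517
R_{1,0} = 0.16379

0.164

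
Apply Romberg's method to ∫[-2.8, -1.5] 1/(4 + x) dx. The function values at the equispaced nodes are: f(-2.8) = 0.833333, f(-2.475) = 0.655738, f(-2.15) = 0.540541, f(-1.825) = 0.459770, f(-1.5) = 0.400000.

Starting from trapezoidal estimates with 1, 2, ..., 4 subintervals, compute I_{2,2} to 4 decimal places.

I_{0,0} (trapezoid, 1 panel, h=1.3000): 0.801666
I_{1,0} (trapezoid, 2 panels, h=0.6500): 0.752185
I_{2,0} (trapezoid, 4 panels, h=0.3250): 0.738633
I_{1,1} = 0.752185 + (0.752185 − 0.801666)/3 = 0.735691
I_{2,1} = 0.738633 + (0.738633 − 0.752185)/3 = 0.734116
I_{2,2} = 0.734116 + (0.734116 − 0.735691)/15 = 0.734011

0.7340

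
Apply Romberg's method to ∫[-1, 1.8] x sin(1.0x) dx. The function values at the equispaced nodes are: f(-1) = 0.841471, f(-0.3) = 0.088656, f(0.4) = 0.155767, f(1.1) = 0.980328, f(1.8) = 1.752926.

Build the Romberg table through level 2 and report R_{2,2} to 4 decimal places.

1.6874

R_{0,0} (trapezoid, 1 panel, h=2.8000): 3.632156
R_{1,0} (trapezoid, 2 panels, h=1.4000): 2.034152
R_{2,0} (trapezoid, 4 panels, h=0.7000): 1.765365
R_{1,1} = 2.034152 + (2.034152 − 3.632156)/3 = 1.501484
R_{2,1} = 1.765365 + (1.765365 − 2.034152)/3 = 1.675769
R_{2,2} = 1.675769 + (1.675769 − 1.501484)/15 = 1.687388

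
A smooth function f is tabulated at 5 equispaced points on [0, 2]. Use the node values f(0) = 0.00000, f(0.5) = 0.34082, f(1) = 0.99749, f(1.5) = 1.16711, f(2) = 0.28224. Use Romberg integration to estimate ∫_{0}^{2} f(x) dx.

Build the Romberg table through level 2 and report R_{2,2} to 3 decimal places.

1.382

R_{0,0} (trapezoid, 1 panel, h=2.0000): 0.28224
R_{1,0} (trapezoid, 2 panels, h=1.0000): 1.13861
R_{2,0} (trapezoid, 4 panels, h=0.5000): 1.32327
R_{1,1} = 1.13861 + (1.13861 − 0.28224)/3 = 1.42407
R_{2,1} = 1.32327 + (1.32327 − 1.13861)/3 = 1.38482
R_{2,2} = 1.38482 + (1.38482 − 1.42407)/15 = 1.38220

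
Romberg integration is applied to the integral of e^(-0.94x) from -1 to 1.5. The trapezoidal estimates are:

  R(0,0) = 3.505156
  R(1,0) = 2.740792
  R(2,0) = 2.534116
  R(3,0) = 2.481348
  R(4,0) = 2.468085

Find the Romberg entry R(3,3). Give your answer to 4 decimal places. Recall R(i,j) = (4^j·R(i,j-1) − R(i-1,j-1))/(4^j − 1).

Richardson extrapolation on the trapezoidal column (denominator 4−1=3):
R(1,1) = (4·2.740792 − 3.505156) / 3 = 2.486004
R(2,1) = 2.534116 + (2.534116 − 2.740792)/3 = 2.465224
R(3,1) = (4·2.481348 − 2.534116) / 3 = 2.463759
R(2,2) = 2.465224 + (2.465224 − 2.486004)/15 = 2.463839
R(3,2) = 2.463759 + (2.463759 − 2.465224)/15 = 2.463661
R(3,3) = (64·2.463661 − 2.463839) / 63 = 2.463658

2.4637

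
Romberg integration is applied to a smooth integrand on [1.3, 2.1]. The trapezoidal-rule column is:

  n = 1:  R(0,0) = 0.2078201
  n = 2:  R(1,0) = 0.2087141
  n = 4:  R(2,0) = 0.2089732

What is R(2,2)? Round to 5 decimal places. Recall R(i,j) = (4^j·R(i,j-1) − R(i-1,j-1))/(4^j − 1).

R(1,1) = 0.2087141 + (0.2087141 − 0.2078201)/3 = 0.2090121
R(2,1) = (4·0.2089732 − 0.2087141) / 3 = 0.2090596
R(2,2) = 0.2090596 + (0.2090596 − 0.2090121)/15 = 0.2090628

0.20906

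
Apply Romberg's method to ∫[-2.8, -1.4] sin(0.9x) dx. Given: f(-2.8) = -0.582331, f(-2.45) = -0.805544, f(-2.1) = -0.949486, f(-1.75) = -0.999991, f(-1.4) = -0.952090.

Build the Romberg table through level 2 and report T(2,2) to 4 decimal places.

-1.2431

T(0,0) (trapezoid, 1 panel, h=1.4000): -1.074095
T(1,0) (trapezoid, 2 panels, h=0.7000): -1.201688
T(2,0) (trapezoid, 4 panels, h=0.3500): -1.232781
T(1,1) = -1.201688 + (-1.201688 − (-1.074095))/3 = -1.244219
T(2,1) = -1.232781 + (-1.232781 − (-1.201688))/3 = -1.243145
T(2,2) = -1.243145 + (-1.243145 − (-1.244219))/15 = -1.243073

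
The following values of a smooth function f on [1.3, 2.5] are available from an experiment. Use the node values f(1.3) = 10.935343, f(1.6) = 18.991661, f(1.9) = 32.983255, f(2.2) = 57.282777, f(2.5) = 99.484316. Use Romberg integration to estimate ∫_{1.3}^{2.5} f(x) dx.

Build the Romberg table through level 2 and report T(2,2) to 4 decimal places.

48.1269

T(0,0) (trapezoid, 1 panel, h=1.2000): 66.251795
T(1,0) (trapezoid, 2 panels, h=0.6000): 52.915851
T(2,0) (trapezoid, 4 panels, h=0.3000): 49.340257
T(1,1) = 52.915851 + (52.915851 − 66.251795)/3 = 48.470536
T(2,1) = 49.340257 + (49.340257 − 52.915851)/3 = 48.148392
T(2,2) = 48.148392 + (48.148392 − 48.470536)/15 = 48.126916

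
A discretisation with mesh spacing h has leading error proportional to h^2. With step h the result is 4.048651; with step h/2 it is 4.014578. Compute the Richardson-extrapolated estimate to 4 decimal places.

Extrapolated value = (4·A(h/2) − A(h)) / (4 − 1)
= (4·4.014578 − 4.048651) / 3
= 12.009661 / 3 = 4.003220

4.0032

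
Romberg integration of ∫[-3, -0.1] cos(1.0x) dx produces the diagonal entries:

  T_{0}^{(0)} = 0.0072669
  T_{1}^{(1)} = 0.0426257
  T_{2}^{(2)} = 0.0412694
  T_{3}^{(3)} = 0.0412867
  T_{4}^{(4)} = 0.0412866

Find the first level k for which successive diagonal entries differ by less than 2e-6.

k = 4

|T_{1}^{(1)} − T_{0}^{(0)}| = 0.0353588 ≥ 2e-6
|T_{2}^{(2)} − T_{1}^{(1)}| = 0.0013563 ≥ 2e-6
|T_{3}^{(3)} − T_{2}^{(2)}| = 0.0000173 ≥ 2e-6
|T_{4}^{(4)} − T_{3}^{(3)}| = 0.0000001 < 2e-6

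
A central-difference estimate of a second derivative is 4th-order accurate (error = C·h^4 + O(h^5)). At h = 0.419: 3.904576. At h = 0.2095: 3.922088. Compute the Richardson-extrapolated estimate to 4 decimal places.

3.9233

Extrapolated value = (16·A(h/2) − A(h)) / (16 − 1)
= (16·3.922088 − 3.904576) / 15
= 58.848832 / 15 = 3.923255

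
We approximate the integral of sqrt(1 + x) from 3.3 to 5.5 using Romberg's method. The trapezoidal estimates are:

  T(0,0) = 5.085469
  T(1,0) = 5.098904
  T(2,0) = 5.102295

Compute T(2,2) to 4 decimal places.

5.1034

T(1,1) = 5.098904 + (5.098904 − 5.085469)/3 = 5.103382
T(2,1) = 5.102295 + (5.102295 − 5.098904)/3 = 5.103425
T(2,2) = (16·5.103425 − 5.103382) / 15 = 5.103428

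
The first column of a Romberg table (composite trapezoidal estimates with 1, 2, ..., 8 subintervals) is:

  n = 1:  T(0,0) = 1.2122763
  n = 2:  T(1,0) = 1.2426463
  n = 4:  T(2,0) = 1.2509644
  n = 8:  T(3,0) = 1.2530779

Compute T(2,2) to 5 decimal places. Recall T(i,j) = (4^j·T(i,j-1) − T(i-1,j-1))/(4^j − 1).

1.25380

T(1,1) = 1.2426463 + (1.2426463 − 1.2122763)/3 = 1.2527696
T(2,1) = (4·1.2509644 − 1.2426463) / 3 = 1.2537371
T(2,2) = (16·1.2537371 − 1.2527696) / 15 = 1.2538016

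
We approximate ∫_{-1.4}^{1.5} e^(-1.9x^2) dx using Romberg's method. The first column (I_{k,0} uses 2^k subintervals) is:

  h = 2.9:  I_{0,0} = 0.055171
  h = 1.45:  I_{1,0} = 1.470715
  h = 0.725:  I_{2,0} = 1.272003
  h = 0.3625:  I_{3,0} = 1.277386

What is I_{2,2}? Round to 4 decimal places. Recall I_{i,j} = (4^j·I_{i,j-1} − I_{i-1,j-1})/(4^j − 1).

Richardson extrapolation on the trapezoidal column (denominator 4−1=3):
I_{1,1} = (4·1.470715 − 0.055171) / 3 = 1.942563
I_{2,1} = 1.272003 + (1.272003 − 1.470715)/3 = 1.205766
I_{2,2} = (16·1.205766 − 1.942563) / 15 = 1.156646

1.1566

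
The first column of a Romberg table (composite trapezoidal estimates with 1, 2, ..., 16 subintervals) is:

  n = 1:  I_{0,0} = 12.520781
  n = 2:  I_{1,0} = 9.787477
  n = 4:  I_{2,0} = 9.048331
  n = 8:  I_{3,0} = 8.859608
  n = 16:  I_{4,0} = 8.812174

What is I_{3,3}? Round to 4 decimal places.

Richardson extrapolation on the trapezoidal column (denominator 4−1=3):
I_{1,1} = 9.787477 + (9.787477 − 12.520781)/3 = 8.876376
I_{2,1} = 9.048331 + (9.048331 − 9.787477)/3 = 8.801949
I_{3,1} = 8.859608 + (8.859608 − 9.048331)/3 = 8.796700
I_{2,2} = 8.801949 + (8.801949 − 8.876376)/15 = 8.796987
I_{3,2} = (16·8.796700 − 8.801949) / 15 = 8.796350
I_{3,3} = 8.796350 + (8.796350 − 8.796987)/63 = 8.796340

8.7963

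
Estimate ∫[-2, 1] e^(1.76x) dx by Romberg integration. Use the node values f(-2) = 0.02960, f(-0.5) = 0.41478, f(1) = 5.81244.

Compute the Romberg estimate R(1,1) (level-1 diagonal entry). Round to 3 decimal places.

R(0,0) (trapezoid, 1 panel, h=3.0000): 8.76306
R(1,0) (trapezoid, 2 panels, h=1.5000): 5.00370
R(1,1) = 5.00370 + (5.00370 − 8.76306)/3 = 3.75058

3.751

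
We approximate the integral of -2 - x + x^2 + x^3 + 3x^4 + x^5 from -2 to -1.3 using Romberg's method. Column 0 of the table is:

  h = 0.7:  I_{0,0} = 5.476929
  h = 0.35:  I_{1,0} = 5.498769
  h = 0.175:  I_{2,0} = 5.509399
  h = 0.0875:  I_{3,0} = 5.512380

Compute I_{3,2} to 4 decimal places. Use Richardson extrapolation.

5.5134

Richardson extrapolation on the trapezoidal column (denominator 4−1=3):
I_{2,1} = 5.509399 + (5.509399 − 5.498769)/3 = 5.512942
I_{3,1} = 5.512380 + (5.512380 − 5.509399)/3 = 5.513374
I_{3,2} = (16·5.513374 − 5.512942) / 15 = 5.513403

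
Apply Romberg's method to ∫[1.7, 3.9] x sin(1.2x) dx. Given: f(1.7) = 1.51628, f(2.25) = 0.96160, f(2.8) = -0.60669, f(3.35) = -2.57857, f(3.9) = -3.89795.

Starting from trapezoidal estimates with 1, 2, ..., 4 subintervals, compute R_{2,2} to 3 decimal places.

R_{0,0} (trapezoid, 1 panel, h=2.2000): -2.61984
R_{1,0} (trapezoid, 2 panels, h=1.1000): -1.97728
R_{2,0} (trapezoid, 4 panels, h=0.5500): -1.87797
R_{1,1} = -1.97728 + (-1.97728 − (-2.61984))/3 = -1.76309
R_{2,1} = -1.87797 + (-1.87797 − (-1.97728))/3 = -1.84487
R_{2,2} = -1.84487 + (-1.84487 − (-1.76309))/15 = -1.85032

-1.850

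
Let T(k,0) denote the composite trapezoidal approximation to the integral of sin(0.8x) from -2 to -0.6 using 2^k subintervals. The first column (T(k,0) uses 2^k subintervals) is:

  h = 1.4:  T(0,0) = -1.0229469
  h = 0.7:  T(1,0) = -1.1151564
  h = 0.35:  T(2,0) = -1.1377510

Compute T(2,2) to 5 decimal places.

T(1,1) = (4·(-1.1151564) − (-1.0229469)) / 3 = -1.1458929
T(2,1) = (4·(-1.1377510) − (-1.1151564)) / 3 = -1.1452825
T(2,2) = (16·(-1.1452825) − (-1.1458929)) / 15 = -1.1452418
(Column j=1 coincides with Simpson's rule on the same nodes.)

-1.14524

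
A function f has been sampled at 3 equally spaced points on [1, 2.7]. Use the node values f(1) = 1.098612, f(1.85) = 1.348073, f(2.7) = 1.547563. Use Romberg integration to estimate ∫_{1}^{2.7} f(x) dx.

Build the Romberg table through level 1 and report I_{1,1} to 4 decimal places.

I_{0,0} (trapezoid, 1 panel, h=1.7000): 2.249249
I_{1,0} (trapezoid, 2 panels, h=0.8500): 2.270486
I_{1,1} = 2.270486 + (2.270486 − 2.249249)/3 = 2.277565

2.2776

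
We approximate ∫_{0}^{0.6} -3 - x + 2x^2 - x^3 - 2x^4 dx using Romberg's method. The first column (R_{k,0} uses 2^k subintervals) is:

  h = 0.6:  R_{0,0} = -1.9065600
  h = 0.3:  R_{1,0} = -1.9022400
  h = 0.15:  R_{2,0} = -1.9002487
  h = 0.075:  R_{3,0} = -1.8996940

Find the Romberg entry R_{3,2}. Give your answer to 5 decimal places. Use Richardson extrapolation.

Richardson extrapolation on the trapezoidal column (denominator 4−1=3):
R_{2,1} = (4·(-1.9002487) − (-1.9022400)) / 3 = -1.8995849
R_{3,1} = (4·(-1.8996940) − (-1.9002487)) / 3 = -1.8995091
R_{3,2} = -1.8995091 + (-1.8995091 − (-1.8995849))/15 = -1.8995040

-1.89950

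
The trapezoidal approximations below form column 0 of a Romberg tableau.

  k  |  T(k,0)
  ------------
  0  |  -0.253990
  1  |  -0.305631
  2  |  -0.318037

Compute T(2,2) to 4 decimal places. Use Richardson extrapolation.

Richardson extrapolation on the trapezoidal column (denominator 4−1=3):
T(1,1) = (4·(-0.305631) − (-0.253990)) / 3 = -0.322845
T(2,1) = (4·(-0.318037) − (-0.305631)) / 3 = -0.322172
T(2,2) = -0.322172 + (-0.322172 − (-0.322845))/15 = -0.322127

-0.3221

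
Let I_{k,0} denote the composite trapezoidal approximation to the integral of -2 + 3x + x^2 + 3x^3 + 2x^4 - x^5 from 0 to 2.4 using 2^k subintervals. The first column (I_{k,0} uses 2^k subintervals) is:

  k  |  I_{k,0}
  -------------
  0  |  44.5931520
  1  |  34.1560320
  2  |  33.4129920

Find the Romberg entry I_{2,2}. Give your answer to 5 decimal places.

Richardson extrapolation on the trapezoidal column (denominator 4−1=3):
I_{1,1} = 34.1560320 + (34.1560320 − 44.5931520)/3 = 30.6769920
I_{2,1} = 33.4129920 + (33.4129920 − 34.1560320)/3 = 33.1653120
I_{2,2} = (16·33.1653120 − 30.6769920) / 15 = 33.3312000

33.33120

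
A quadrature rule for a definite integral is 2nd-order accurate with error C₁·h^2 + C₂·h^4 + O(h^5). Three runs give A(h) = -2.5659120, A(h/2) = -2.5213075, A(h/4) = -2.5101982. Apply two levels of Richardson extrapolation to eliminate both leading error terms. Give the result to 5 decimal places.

First eliminate the h^2 term (factor 2^2 = 4):
  B₁ = (4·(-2.5213075) − (-2.5659120))/3 = -2.5064393
  B₂ = (4·(-2.5101982) − (-2.5213075))/3 = -2.5064951
Then eliminate the h^4 term (factor 2^4 = 16):
  (16·(-2.5064951) − (-2.5064393))/15 = -2.5064988

-2.50650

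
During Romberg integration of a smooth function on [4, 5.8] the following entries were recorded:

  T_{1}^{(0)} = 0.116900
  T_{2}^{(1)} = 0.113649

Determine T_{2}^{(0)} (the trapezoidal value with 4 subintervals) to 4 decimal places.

From T_{2}^{(1)} = (4·T_{2}^{(0)} − T_{1}^{(0)})/3, solve for T_{2}^{(0)}:
4·T_{2}^{(0)} = 3·0.113649 + 0.116900 = 0.457847
T_{2}^{(0)} = 0.114462

0.1145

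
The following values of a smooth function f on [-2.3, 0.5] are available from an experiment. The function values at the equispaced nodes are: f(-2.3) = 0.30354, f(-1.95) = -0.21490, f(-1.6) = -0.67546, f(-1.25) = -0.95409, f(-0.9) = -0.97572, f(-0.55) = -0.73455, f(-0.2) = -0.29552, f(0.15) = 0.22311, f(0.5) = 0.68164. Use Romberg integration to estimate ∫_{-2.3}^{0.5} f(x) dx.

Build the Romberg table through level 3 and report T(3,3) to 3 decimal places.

-1.123

T(0,0) (trapezoid, 1 panel, h=2.8000): 1.37925
T(1,0) (trapezoid, 2 panels, h=1.4000): -0.67638
T(2,0) (trapezoid, 4 panels, h=0.7000): -1.01788
T(3,0) (trapezoid, 8 panels, h=0.3500): -1.09709
T(1,1) = -0.67638 + (-0.67638 − 1.37925)/3 = -1.36159
T(2,1) = -1.01788 + (-1.01788 − (-0.67638))/3 = -1.13171
T(3,1) = -1.09709 + (-1.09709 − (-1.01788))/3 = -1.12349
T(2,2) = -1.13171 + (-1.13171 − (-1.36159))/15 = -1.11638
T(3,2) = -1.12349 + (-1.12349 − (-1.13171))/15 = -1.12294
T(3,3) = -1.12294 + (-1.12294 − (-1.11638))/63 = -1.12304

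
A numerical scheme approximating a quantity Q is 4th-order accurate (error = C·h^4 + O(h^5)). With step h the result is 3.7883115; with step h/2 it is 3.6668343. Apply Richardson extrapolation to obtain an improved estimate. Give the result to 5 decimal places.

3.65874

The leading error scales as h^4; refining by a factor of 2 reduces it by 2^4 = 16.
Extrapolated value = (16·A(h/2) − A(h)) / (16 − 1)
= (16·3.6668343 − 3.7883115) / 15
= 54.8810373 / 15 = 3.6587358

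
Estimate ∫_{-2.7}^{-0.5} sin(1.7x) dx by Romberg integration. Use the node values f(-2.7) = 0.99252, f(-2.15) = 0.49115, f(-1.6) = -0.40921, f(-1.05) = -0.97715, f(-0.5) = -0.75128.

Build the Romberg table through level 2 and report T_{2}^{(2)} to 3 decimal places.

-0.459

T_{0}^{(0)} (trapezoid, 1 panel, h=2.2000): 0.26536
T_{1}^{(0)} (trapezoid, 2 panels, h=1.1000): -0.31745
T_{2}^{(0)} (trapezoid, 4 panels, h=0.5500): -0.42602
T_{1}^{(1)} = -0.31745 + (-0.31745 − 0.26536)/3 = -0.51172
T_{2}^{(1)} = -0.42602 + (-0.42602 − (-0.31745))/3 = -0.46221
T_{2}^{(2)} = -0.46221 + (-0.46221 − (-0.51172))/15 = -0.45891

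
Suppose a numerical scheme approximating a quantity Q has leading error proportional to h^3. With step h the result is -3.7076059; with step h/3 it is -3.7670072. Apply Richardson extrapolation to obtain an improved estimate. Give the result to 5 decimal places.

-3.76929

The leading error scales as h^3; refining by a factor of 3 reduces it by 3^3 = 27.
Extrapolated value = (27·A(h/3) − A(h)) / (27 − 1)
= (27·(-3.7670072) − (-3.7076059)) / 26
= -98.0015885 / 26 = -3.7692919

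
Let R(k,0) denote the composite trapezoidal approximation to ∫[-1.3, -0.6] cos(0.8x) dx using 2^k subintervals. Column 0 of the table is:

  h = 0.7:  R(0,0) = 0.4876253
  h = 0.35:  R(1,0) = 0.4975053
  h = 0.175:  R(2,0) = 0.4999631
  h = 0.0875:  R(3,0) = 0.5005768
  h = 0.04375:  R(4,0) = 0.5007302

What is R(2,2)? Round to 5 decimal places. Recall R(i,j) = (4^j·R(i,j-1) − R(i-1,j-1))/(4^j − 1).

Richardson extrapolation on the trapezoidal column (denominator 4−1=3):
R(1,1) = 0.4975053 + (0.4975053 − 0.4876253)/3 = 0.5007986
R(2,1) = 0.4999631 + (0.4999631 − 0.4975053)/3 = 0.5007824
R(2,2) = 0.5007824 + (0.5007824 − 0.5007986)/15 = 0.5007813

0.50078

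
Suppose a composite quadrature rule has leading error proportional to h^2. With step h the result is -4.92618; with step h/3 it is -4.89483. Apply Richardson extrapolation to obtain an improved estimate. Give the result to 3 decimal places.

The leading error scales as h^2; refining by a factor of 3 reduces it by 3^2 = 9.
Extrapolated value = (9·A(h/3) − A(h)) / (9 − 1)
= (9·(-4.89483) − (-4.92618)) / 8
= -39.12729 / 8 = -4.89091

-4.891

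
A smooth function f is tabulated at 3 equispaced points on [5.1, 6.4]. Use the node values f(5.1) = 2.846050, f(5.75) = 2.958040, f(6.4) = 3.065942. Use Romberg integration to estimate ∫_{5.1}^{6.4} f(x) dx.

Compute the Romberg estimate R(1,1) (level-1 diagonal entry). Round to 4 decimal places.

3.8446

R(0,0) (trapezoid, 1 panel, h=1.3000): 3.842795
R(1,0) (trapezoid, 2 panels, h=0.6500): 3.844123
R(1,1) = 3.844123 + (3.844123 − 3.842795)/3 = 3.844566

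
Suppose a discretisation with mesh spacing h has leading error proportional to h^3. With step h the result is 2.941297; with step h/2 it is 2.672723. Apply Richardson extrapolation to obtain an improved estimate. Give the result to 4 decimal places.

2.6344

The leading error scales as h^3; refining by a factor of 2 reduces it by 2^3 = 8.
Extrapolated value = (8·A(h/2) − A(h)) / (8 − 1)
= (8·2.672723 − 2.941297) / 7
= 18.440487 / 7 = 2.634355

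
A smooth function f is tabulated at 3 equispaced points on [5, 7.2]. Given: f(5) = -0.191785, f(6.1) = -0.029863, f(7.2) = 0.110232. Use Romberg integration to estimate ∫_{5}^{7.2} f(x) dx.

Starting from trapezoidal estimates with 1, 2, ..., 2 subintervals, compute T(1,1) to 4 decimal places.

-0.0737

T(0,0) (trapezoid, 1 panel, h=2.2000): -0.089708
T(1,0) (trapezoid, 2 panels, h=1.1000): -0.077703
T(1,1) = -0.077703 + (-0.077703 − (-0.089708))/3 = -0.073701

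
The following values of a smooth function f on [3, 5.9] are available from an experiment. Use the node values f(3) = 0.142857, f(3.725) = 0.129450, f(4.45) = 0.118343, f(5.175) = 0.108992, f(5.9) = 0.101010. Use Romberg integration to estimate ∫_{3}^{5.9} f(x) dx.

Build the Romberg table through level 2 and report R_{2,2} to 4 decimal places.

R_{0,0} (trapezoid, 1 panel, h=2.9000): 0.353607
R_{1,0} (trapezoid, 2 panels, h=1.4500): 0.348401
R_{2,0} (trapezoid, 4 panels, h=0.7250): 0.347071
R_{1,1} = 0.348401 + (0.348401 − 0.353607)/3 = 0.346666
R_{2,1} = 0.347071 + (0.347071 − 0.348401)/3 = 0.346628
R_{2,2} = 0.346628 + (0.346628 − 0.346666)/15 = 0.346625

0.3466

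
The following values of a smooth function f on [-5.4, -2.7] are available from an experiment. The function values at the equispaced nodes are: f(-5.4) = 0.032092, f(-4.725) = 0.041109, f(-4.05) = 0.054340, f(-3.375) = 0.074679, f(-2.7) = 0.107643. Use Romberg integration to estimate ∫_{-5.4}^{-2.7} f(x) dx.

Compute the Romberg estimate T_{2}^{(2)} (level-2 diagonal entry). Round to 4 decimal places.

T_{0}^{(0)} (trapezoid, 1 panel, h=2.7000): 0.188642
T_{1}^{(0)} (trapezoid, 2 panels, h=1.3500): 0.167680
T_{2}^{(0)} (trapezoid, 4 panels, h=0.6750): 0.161997
T_{1}^{(1)} = 0.167680 + (0.167680 − 0.188642)/3 = 0.160693
T_{2}^{(1)} = 0.161997 + (0.161997 − 0.167680)/3 = 0.160103
T_{2}^{(2)} = 0.160103 + (0.160103 − 0.160693)/15 = 0.160064

0.1601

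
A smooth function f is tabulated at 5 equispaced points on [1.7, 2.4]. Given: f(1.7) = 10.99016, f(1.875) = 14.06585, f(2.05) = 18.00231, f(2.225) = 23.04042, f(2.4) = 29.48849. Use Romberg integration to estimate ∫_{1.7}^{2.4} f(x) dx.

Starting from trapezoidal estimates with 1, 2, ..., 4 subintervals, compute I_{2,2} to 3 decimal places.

I_{0,0} (trapezoid, 1 panel, h=0.7000): 14.16753
I_{1,0} (trapezoid, 2 panels, h=0.3500): 13.38457
I_{2,0} (trapezoid, 4 panels, h=0.1750): 13.18588
I_{1,1} = 13.38457 + (13.38457 − 14.16753)/3 = 13.12358
I_{2,1} = 13.18588 + (13.18588 − 13.38457)/3 = 13.11965
I_{2,2} = 13.11965 + (13.11965 − 13.12358)/15 = 13.11939

13.119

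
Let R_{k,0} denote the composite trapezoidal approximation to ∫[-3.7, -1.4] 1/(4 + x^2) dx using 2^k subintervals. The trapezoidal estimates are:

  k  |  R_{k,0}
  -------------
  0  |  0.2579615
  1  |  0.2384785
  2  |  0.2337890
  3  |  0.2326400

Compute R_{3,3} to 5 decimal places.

0.23226

R_{1,1} = 0.2384785 + (0.2384785 − 0.2579615)/3 = 0.2319842
R_{2,1} = 0.2337890 + (0.2337890 − 0.2384785)/3 = 0.2322258
R_{3,1} = (4·0.2326400 − 0.2337890) / 3 = 0.2322570
R_{2,2} = (16·0.2322258 − 0.2319842) / 15 = 0.2322419
R_{3,2} = (16·0.2322570 − 0.2322258) / 15 = 0.2322591
R_{3,3} = 0.2322591 + (0.2322591 − 0.2322419)/63 = 0.2322594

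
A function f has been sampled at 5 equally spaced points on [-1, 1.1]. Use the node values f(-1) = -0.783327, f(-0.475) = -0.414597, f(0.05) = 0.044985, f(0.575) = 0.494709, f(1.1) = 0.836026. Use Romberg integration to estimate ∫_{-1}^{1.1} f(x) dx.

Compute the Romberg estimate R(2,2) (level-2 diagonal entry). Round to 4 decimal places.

R(0,0) (trapezoid, 1 panel, h=2.1000): 0.055334
R(1,0) (trapezoid, 2 panels, h=1.0500): 0.074901
R(2,0) (trapezoid, 4 panels, h=0.5250): 0.079509
R(1,1) = 0.074901 + (0.074901 − 0.055334)/3 = 0.081423
R(2,1) = 0.079509 + (0.079509 − 0.074901)/3 = 0.081045
R(2,2) = 0.081045 + (0.081045 − 0.081423)/15 = 0.081020

0.0810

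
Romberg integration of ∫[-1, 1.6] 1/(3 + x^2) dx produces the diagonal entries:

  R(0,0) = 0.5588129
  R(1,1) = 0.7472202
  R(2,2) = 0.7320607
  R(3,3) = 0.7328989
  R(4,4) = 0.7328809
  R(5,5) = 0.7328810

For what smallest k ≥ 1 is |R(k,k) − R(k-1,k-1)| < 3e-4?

k = 4

|R(1,1) − R(0,0)| = 0.1884073 ≥ 3e-4
|R(2,2) − R(1,1)| = 0.0151595 ≥ 3e-4
|R(3,3) − R(2,2)| = 0.0008382 ≥ 3e-4
|R(4,4) − R(3,3)| = 0.0000180 < 3e-4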